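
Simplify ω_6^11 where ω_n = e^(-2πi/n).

Since ω_6^6 = 1, powers reduce modulo 6.
11 mod 6 = 5
So ω_6^11 = ω_6^5 = e^(-2πi·5/6)

ω_6^11 = ω_6^5 = 0.5000+0.8660i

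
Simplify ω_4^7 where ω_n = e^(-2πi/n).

Since ω_4^4 = 1, powers reduce modulo 4.
7 mod 4 = 3
So ω_4^7 = ω_4^3 = e^(-2πi·3/4)

ω_4^7 = ω_4^3 = 1i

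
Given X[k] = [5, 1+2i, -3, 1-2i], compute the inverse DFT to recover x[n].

x[n] = (1/4) Σ(k=0 to 3) X[k] · e^(2πikn/4)

Computing each x[n]:
x[0] = 1
x[1] = 1
x[2] = 0
x[3] = 3

x = [1, 1, 0, 3]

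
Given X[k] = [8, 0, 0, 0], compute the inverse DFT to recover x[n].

x[n] = (1/4) Σ(k=0 to 3) X[k] · e^(2πikn/4)

Computing each x[n]:
x[0] = 2
x[1] = 2
x[2] = 2
x[3] = 2

x = [2, 2, 2, 2]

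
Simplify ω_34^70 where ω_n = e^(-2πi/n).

Since ω_34^34 = 1, powers reduce modulo 34.
70 mod 34 = 2
So ω_34^70 = ω_34^2 = e^(-2πi·2/34)

ω_34^70 = ω_34^2 = 0.9325-0.3612i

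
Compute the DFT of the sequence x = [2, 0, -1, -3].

X[k] = Σ(n=0 to 3) x[n] · ω_4^(nk)
where ω_4 = e^(-2πi/4)

Computing each X[k]:
X[0] = -2
X[1] = 3-3i
X[2] = 4
X[3] = 3+3i

X = [-2, 3-3i, 4, 3+3i]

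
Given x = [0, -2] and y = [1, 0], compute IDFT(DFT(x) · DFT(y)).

(x ⊛ y)[n] = Σ(m=0 to 1) x[m] · y[(n-m) mod 2]

Computing each output sample:
(x ⊛ y)[0] = 0
(x ⊛ y)[1] = -2

x ⊛ y = [0, -2]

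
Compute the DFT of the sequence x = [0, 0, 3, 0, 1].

X[k] = Σ(n=0 to 4) x[n] · ω_5^(nk)
where ω_5 = e^(-2πi/5)

Computing each X[k]:
X[0] = 4
X[1] = -2.1180-0.8123i
X[2] = 0.1180+3.4410i
X[3] = 0.1180-3.4410i
X[4] = -2.1180+0.8123i

X = [4, -2.1180-0.8123i, 0.1180+3.4410i, 0.1180-3.4410i, -2.1180+0.8123i]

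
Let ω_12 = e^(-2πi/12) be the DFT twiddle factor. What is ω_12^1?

ω_12^1 = e^(-2πi·1/12)
= cos(-2π·1/12) + i·sin(-2π·1/12)
= cos(-2π/12) + i·sin(-2π/12)

ω_12^1 = cos(-2π/12) + i·sin(-2π/12) = 0.8660-0.5000i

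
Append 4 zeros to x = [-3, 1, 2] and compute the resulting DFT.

Original 3-point DFT: [0, -4.5000+0.8660i, -4.5000-0.8660i]
Zero-padded 7-point DFT provides frequency interpolation.

DFT_7([x, 0, ...]) = [0, -2.8216-2.7317i, -5.0245-0.1072i, -2.6540+1.1298i, -2.6540-1.1298i, -5.0245+0.1072i, -2.8216+2.7317i]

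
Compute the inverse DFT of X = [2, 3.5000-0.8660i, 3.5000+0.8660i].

x[n] = (1/3) Σ(k=0 to 2) X[k] · e^(2πikn/3)

Computing each x[n]:
x[0] = 3
x[1] = 0
x[2] = -1

x = [3, 0, -1]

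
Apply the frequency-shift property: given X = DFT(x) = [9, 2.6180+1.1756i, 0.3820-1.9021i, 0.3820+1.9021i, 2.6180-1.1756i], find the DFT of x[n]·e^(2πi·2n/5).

Modulation property: DFT(ω_5^(-2n)·x[n]) = X[(k-2) mod 5], so circularly shift X by 2 positions.

X[k-2] = [0.3820+1.9021i, 2.6180-1.1756i, 9, 2.6180+1.1756i, 0.3820-1.9021i]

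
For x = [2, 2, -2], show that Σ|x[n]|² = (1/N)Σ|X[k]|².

Time domain:
Σ|x[n]|² = |2|² + |2|² + |-2|² = 12.0000

Frequency domain:
(1/3)Σ|X[k]|² = (1/3)(|2|² + |2.0000-3.4641i|² + |2.0000+3.4641i|²) = (1/3)·36.0000 = 12.0000

Both sides agree, confirming Parseval's theorem.

Σ|x[n]|² = (1/N)Σ|X[k]|² = 12.0000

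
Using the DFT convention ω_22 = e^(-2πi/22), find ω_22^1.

ω_22^1 = e^(-2πi·1/22)
= cos(-2π·1/22) + i·sin(-2π·1/22)
= cos(-2π/22) + i·sin(-2π/22)

ω_22^1 = cos(-2π/22) + i·sin(-2π/22) = 0.9595-0.2817i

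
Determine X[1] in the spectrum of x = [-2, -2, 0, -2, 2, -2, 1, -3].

X[1] = Σ(n=0 to 7) x[n] · ω_8^(1n) where ω_8 = e^(-2πi/8)
= (-2)·ω_8^0 + (-2)·ω_8^1 + (0)·ω_8^2 + (-2)·ω_8^3 + (2)·ω_8^4 + (-2)·ω_8^5 + (1)·ω_8^6 + (-3)·ω_8^7

X[1] = -4.7071+0.2929i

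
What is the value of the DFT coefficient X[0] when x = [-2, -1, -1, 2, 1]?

X[0] = Σ(n=0 to 4) x[n] · ω_5^0 = Σ x[n]
= (-2) + (-1) + (-1) + (2) + (1)

X[0] = -1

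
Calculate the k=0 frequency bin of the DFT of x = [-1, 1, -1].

X[0] = Σ(n=0 to 2) x[n] · ω_3^0 = Σ x[n]
= (-1) + (1) + (-1)

X[0] = -1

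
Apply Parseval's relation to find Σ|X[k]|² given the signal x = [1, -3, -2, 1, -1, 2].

Parseval: Σ|x[n]|² = (1/N)Σ|X[k]|², so Σ|X[k]|² = N·Σ|x[n]|² = 6·20.0000

Σ|X[k]|² = N·Σ|x[n]|² = 6·20.0000 = 120.0000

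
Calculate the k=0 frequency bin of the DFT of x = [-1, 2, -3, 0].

X[0] = Σ(n=0 to 3) x[n] · ω_4^0 = Σ x[n]
= (-1) + (2) + (-3) + (0)

X[0] = -2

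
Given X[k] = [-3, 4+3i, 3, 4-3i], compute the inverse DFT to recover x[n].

x[n] = (1/4) Σ(k=0 to 3) X[k] · e^(2πikn/4)

Computing each x[n]:
x[0] = 2
x[1] = -3
x[2] = -2
x[3] = 0

x = [2, -3, -2, 0]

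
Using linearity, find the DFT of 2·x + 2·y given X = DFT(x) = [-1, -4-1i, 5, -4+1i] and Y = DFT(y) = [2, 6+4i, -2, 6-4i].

By linearity: DFT(2x + 2y) = 2·DFT(x) + 2·DFT(y)
= 2·[-1, -4-1i, 5, -4+1i] + 2·[2, 6+4i, -2, 6-4i]

Computing element-wise:
Z[0] = 2·(-1) + 2·(2) = 2
Z[1] = 2·(-4-1i) + 2·(6+4i) = 4+6i
Z[2] = 2·(5) + 2·(-2) = 6
Z[3] = 2·(-4+1i) + 2·(6-4i) = 4-6i

DFT(2x + 2y) = 2·X + 2·Y = [2, 4+6i, 6, 4-6i]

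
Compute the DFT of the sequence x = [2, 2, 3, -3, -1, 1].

X[k] = Σ(n=0 to 5) x[n] · ω_6^(nk)
where ω_6 = e^(-2πi/6)

Computing each X[k]:
X[0] = 4
X[1] = 5.5000-4.3301i
X[2] = -3.5000+2.5981i
X[3] = 4
X[4] = -3.5000-2.5981i
X[5] = 5.5000+4.3301i

X = [4, 5.5000-4.3301i, -3.5000+2.5981i, 4, -3.5000-2.5981i, 5.5000+4.3301i]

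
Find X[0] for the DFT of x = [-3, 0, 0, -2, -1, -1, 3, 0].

X[0] = Σ(n=0 to 7) x[n] · ω_8^0 = Σ x[n]
= (-3) + (0) + (0) + (-2) + (-1) + (-1) + (3) + (0)

X[0] = -4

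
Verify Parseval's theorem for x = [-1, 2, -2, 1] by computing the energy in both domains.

Time domain:
Σ|x[n]|² = |-1|² + |2|² + |-2|² + |1|² = 10.0000

Frequency domain:
(1/4)Σ|X[k]|² = (1/4)(|0|² + |1-1i|² + |-6|² + |1+1i|²) = (1/4)·40.0000 = 10.0000

Both sides agree, confirming Parseval's theorem.

Σ|x[n]|² = (1/N)Σ|X[k]|² = 10.0000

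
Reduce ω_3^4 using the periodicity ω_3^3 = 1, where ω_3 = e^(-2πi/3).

Since ω_3^3 = 1, powers reduce modulo 3.
4 mod 3 = 1
So ω_3^4 = ω_3^1 = e^(-2πi·1/3)

ω_3^4 = ω_3^1 = -0.5000-0.8660i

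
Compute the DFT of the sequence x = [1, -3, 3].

X[k] = Σ(n=0 to 2) x[n] · ω_3^(nk)
where ω_3 = e^(-2πi/3)

Computing each X[k]:
X[0] = 1
X[1] = 1.0000+5.1962i
X[2] = 1.0000-5.1962i

X = [1, 1.0000+5.1962i, 1.0000-5.1962i]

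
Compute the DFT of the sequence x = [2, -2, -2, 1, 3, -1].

X[k] = Σ(n=0 to 5) x[n] · ω_6^(nk)
where ω_6 = e^(-2πi/6)

Computing each X[k]:
X[0] = 1
X[1] = -1.0000+5.1962i
X[2] = 4.0000-3.4641i
X[3] = 5
X[4] = 4.0000+3.4641i
X[5] = -1.0000-5.1962i

X = [1, -1.0000+5.1962i, 4.0000-3.4641i, 5, 4.0000+3.4641i, -1.0000-5.1962i]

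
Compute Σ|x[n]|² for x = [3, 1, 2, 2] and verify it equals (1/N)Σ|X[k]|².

Time domain:
Σ|x[n]|² = |3|² + |1|² + |2|² + |2|² = 18.0000

Frequency domain:
(1/4)Σ|X[k]|² = (1/4)(|8|² + |1+1i|² + |2|² + |1-1i|²) = (1/4)·72.0000 = 18.0000

Both sides agree, confirming Parseval's theorem.

Σ|x[n]|² = (1/N)Σ|X[k]|² = 18.0000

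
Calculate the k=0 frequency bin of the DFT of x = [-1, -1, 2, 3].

X[0] = Σ(n=0 to 3) x[n] · ω_4^0 = Σ x[n]
= (-1) + (-1) + (2) + (3)

X[0] = 3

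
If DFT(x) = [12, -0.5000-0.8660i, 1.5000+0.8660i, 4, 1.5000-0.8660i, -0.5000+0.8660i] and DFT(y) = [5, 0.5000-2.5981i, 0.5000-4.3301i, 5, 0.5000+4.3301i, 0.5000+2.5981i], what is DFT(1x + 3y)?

By linearity: DFT(1x + 3y) = 1·DFT(x) + 3·DFT(y)
= 1·[12, -0.5000-0.8660i, 1.5000+0.8660i, 4, 1.5000-0.8660i, -0.5000+0.8660i] + 3·[5, 0.5000-2.5981i, 0.5000-4.3301i, 5, 0.5000+4.3301i, 0.5000+2.5981i]

Computing element-wise:
Z[0] = 1·(12) + 3·(5) = 27
Z[1] = 1·(-0.5000-0.8660i) + 3·(0.5000-2.5981i) = 1.0000-8.6603i
Z[2] = 1·(1.5000+0.8660i) + 3·(0.5000-4.3301i) = 3.0000-12.1243i
Z[3] = 1·(4) + 3·(5) = 19
Z[4] = 1·(1.5000-0.8660i) + 3·(0.5000+4.3301i) = 3.0000+12.1243i
Z[5] = 1·(-0.5000+0.8660i) + 3·(0.5000+2.5981i) = 1.0000+8.6603i

DFT(1x + 3y) = 1·X + 3·Y = [27, 1.0000-8.6603i, 3.0000-12.1243i, 19, 3.0000+12.1243i, 1.0000+8.6603i]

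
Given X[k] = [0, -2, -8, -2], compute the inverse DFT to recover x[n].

x[n] = (1/4) Σ(k=0 to 3) X[k] · e^(2πikn/4)

Computing each x[n]:
x[0] = -3
x[1] = 2
x[2] = -1
x[3] = 2

x = [-3, 2, -1, 2]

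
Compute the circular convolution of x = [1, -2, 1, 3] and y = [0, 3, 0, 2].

(x ⊛ y)[n] = Σ(m=0 to 3) x[m] · y[(n-m) mod 4]

Computing each output sample:
(x ⊛ y)[0] = 5
(x ⊛ y)[1] = 5
(x ⊛ y)[2] = 0
(x ⊛ y)[3] = 5

x ⊛ y = [5, 5, 0, 5]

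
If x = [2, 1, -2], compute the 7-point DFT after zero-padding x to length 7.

Original 3-point DFT: [1, 2.5000-2.5981i, 2.5000+2.5981i]
Zero-padded 7-point DFT provides frequency interpolation.

DFT_7([x, 0, ...]) = [1, 3.0685+1.1680i, 3.5794-1.8427i, -0.1479-1.9975i, -0.1479+1.9975i, 3.5794+1.8427i, 3.0685-1.1680i]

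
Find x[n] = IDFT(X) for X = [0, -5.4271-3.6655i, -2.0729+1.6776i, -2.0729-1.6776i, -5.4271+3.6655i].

x[n] = (1/5) Σ(k=0 to 4) X[k] · e^(2πikn/5)

Computing each x[n]:
x[0] = -3
x[1] = 1
x[2] = 3
x[3] = 0
x[4] = -1

x = [-3, 1, 3, 0, -1]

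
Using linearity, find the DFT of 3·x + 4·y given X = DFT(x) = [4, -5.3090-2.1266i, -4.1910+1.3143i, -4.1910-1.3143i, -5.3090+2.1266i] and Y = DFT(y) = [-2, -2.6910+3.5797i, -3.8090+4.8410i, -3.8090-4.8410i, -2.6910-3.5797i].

By linearity: DFT(3x + 4y) = 3·DFT(x) + 4·DFT(y)
= 3·[4, -5.3090-2.1266i, -4.1910+1.3143i, -4.1910-1.3143i, -5.3090+2.1266i] + 4·[-2, -2.6910+3.5797i, -3.8090+4.8410i, -3.8090-4.8410i, -2.6910-3.5797i]

Computing element-wise:
Z[0] = 3·(4) + 4·(-2) = 4
Z[1] = 3·(-5.3090-2.1266i) + 4·(-2.6910+3.5797i) = -26.6910+7.9390i
Z[2] = 3·(-4.1910+1.3143i) + 4·(-3.8090+4.8410i) = -27.8090+23.3069i
Z[3] = 3·(-4.1910-1.3143i) + 4·(-3.8090-4.8410i) = -27.8090-23.3069i
Z[4] = 3·(-5.3090+2.1266i) + 4·(-2.6910-3.5797i) = -26.6910-7.9390i

DFT(3x + 4y) = 3·X + 4·Y = [4, -26.6910+7.9390i, -27.8090+23.3069i, -27.8090-23.3069i, -26.6910-7.9390i]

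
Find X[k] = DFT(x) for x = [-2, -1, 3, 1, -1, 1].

X[k] = Σ(n=0 to 5) x[n] · ω_6^(nk)
where ω_6 = e^(-2πi/6)

Computing each X[k]:
X[0] = 1
X[1] = -4.0000-1.7321i
X[2] = -2.0000+5.1962i
X[3] = -1
X[4] = -2.0000-5.1962i
X[5] = -4.0000+1.7321i

X = [1, -4.0000-1.7321i, -2.0000+5.1962i, -1, -2.0000-5.1962i, -4.0000+1.7321i]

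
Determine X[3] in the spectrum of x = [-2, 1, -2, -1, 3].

X[3] = Σ(n=0 to 4) x[n] · ω_5^(3n) where ω_5 = e^(-2πi/5)
= (-2)·ω_5^0 + (1)·ω_5^3 + (-2)·ω_5^6 + (-1)·ω_5^9 + (3)·ω_5^12

X[3] = -6.1631-0.2245i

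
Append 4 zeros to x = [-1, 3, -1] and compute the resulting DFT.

Original 3-point DFT: [1, -2.0000-3.4641i, -2.0000+3.4641i]
Zero-padded 7-point DFT provides frequency interpolation.

DFT_7([x, 0, ...]) = [1, 1.0930-1.3706i, -0.7666-3.3587i, -4.3264-2.0835i, -4.3264+2.0835i, -0.7666+3.3587i, 1.0930+1.3706i]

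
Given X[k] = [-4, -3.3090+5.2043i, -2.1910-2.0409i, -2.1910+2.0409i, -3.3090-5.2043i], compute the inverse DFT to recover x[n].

x[n] = (1/5) Σ(k=0 to 4) X[k] · e^(2πikn/5)

Computing each x[n]:
x[0] = -3
x[1] = -2
x[2] = -2
x[3] = 2
x[4] = 1

x = [-3, -2, -2, 2, 1]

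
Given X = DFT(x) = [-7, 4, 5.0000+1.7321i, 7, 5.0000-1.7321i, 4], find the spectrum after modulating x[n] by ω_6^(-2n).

Modulation property: DFT(ω_6^(-2n)·x[n]) = X[(k-2) mod 6], so circularly shift X by 2 positions.

X[k-2] = [5.0000-1.7321i, 4, -7, 4, 5.0000+1.7321i, 7]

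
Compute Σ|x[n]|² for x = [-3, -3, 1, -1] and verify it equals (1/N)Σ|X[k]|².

Time domain:
Σ|x[n]|² = |-3|² + |-3|² + |1|² + |-1|² = 20.0000

Frequency domain:
(1/4)Σ|X[k]|² = (1/4)(|-6|² + |-4+2i|² + |2|² + |-4-2i|²) = (1/4)·80.0000 = 20.0000

Both sides agree, confirming Parseval's theorem.

Σ|x[n]|² = (1/N)Σ|X[k]|² = 20.0000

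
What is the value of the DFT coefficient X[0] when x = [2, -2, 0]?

X[0] = Σ(n=0 to 2) x[n] · ω_3^0 = Σ x[n]
= (2) + (-2) + (0)

X[0] = 0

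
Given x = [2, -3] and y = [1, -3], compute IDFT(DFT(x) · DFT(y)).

(x ⊛ y)[n] = Σ(m=0 to 1) x[m] · y[(n-m) mod 2]

Computing each output sample:
(x ⊛ y)[0] = 11
(x ⊛ y)[1] = -9

x ⊛ y = [11, -9]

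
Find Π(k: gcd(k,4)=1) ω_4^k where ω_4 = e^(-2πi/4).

The primitive 4th roots of unity are ω_4^k for k coprime to 4: k ∈ {1, 3}
Their product equals the constant term of the cyclotomic polynomial Φ_4(x) up to sign.
For n ≥ 3, the product of all primitive nth roots of unity is 1. (For n=1 it is 1; for n=2 it is -1.)

1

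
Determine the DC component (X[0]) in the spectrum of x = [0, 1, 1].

X[0] = Σ(n=0 to 2) x[n] · ω_3^0 = Σ x[n]
= (0) + (1) + (1)

X[0] = 2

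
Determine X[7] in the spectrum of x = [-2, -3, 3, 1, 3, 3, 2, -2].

X[7] = Σ(n=0 to 7) x[n] · ω_8^(7n) where ω_8 = e^(-2πi/8)
= (-2)·ω_8^0 + (-3)·ω_8^7 + (3)·ω_8^14 + (1)·ω_8^21 + (3)·ω_8^28 + (3)·ω_8^35 + (2)·ω_8^42 + (-2)·ω_8^49

X[7] = -11.3640-1.1213i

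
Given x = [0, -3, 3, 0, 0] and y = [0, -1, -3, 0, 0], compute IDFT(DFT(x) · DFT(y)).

(x ⊛ y)[n] = Σ(m=0 to 4) x[m] · y[(n-m) mod 5]

Computing each output sample:
(x ⊛ y)[0] = 0
(x ⊛ y)[1] = 0
(x ⊛ y)[2] = 3
(x ⊛ y)[3] = 6
(x ⊛ y)[4] = -9

x ⊛ y = [0, 0, 3, 6, -9]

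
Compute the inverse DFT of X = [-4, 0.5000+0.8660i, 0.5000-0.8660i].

x[n] = (1/3) Σ(k=0 to 2) X[k] · e^(2πikn/3)

Computing each x[n]:
x[0] = -1
x[1] = -2
x[2] = -1

x = [-1, -2, -1]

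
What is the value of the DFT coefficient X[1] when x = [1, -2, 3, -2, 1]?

X[1] = Σ(n=0 to 4) x[n] · ω_5^(1n) where ω_5 = e^(-2πi/5)
= (1)·ω_5^0 + (-2)·ω_5^1 + (3)·ω_5^2 + (-2)·ω_5^3 + (1)·ω_5^4

X[1] = -0.1180-0.0858i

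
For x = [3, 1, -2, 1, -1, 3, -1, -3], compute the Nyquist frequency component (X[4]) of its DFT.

X[4] = Σ(n=0 to 7) x[n] · ω_8^(4n) where ω_8 = e^(-2πi/8)
= (3)·ω_8^0 + (1)·ω_8^4 + (-2)·ω_8^8 + (1)·ω_8^12 + (-1)·ω_8^16 + (3)·ω_8^20 + (-1)·ω_8^24 + (-3)·ω_8^28

X[4] = -3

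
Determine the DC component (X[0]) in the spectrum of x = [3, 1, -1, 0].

X[0] = Σ(n=0 to 3) x[n] · ω_4^0 = Σ x[n]
= (3) + (1) + (-1) + (0)

X[0] = 3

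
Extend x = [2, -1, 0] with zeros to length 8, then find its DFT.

Original 3-point DFT: [1, 2.5000+0.8660i, 2.5000-0.8660i]
Zero-padded 8-point DFT provides frequency interpolation.

DFT_8([x, 0, ...]) = [1, 1.2929+0.7071i, 2+1i, 2.7071+0.7071i, 3, 2.7071-0.7071i, 2-1i, 1.2929-0.7071i]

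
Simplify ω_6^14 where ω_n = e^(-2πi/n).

Since ω_6^6 = 1, powers reduce modulo 6.
14 mod 6 = 2
So ω_6^14 = ω_6^2 = e^(-2πi·2/6)

ω_6^14 = ω_6^2 = -0.5000-0.8660i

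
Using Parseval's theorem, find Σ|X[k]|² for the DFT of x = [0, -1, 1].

Parseval: Σ|x[n]|² = (1/N)Σ|X[k]|², so Σ|X[k]|² = N·Σ|x[n]|² = 3·2.0000

Σ|X[k]|² = N·Σ|x[n]|² = 3·2.0000 = 6.0000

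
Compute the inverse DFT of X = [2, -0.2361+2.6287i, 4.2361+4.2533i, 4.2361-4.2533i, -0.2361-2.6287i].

x[n] = (1/5) Σ(k=0 to 4) X[k] · e^(2πikn/5)

Computing each x[n]:
x[0] = 2
x[1] = -3
x[2] = 2
x[3] = 0
x[4] = 1

x = [2, -3, 2, 0, 1]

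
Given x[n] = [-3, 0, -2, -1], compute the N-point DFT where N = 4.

X[k] = Σ(n=0 to 3) x[n] · ω_4^(nk)
where ω_4 = e^(-2πi/4)

Computing each X[k]:
X[0] = -6
X[1] = -1-1i
X[2] = -4
X[3] = -1+1i

X = [-6, -1-1i, -4, -1+1i]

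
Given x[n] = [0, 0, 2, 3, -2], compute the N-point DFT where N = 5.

X[k] = Σ(n=0 to 4) x[n] · ω_5^(nk)
where ω_5 = e^(-2πi/5)

Computing each X[k]:
X[0] = 3
X[1] = -4.6631-1.3143i
X[2] = 3.1631-2.1266i
X[3] = 3.1631+2.1266i
X[4] = -4.6631+1.3143i

X = [3, -4.6631-1.3143i, 3.1631-2.1266i, 3.1631+2.1266i, -4.6631+1.3143i]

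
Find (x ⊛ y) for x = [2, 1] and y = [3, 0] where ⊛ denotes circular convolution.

(x ⊛ y)[n] = Σ(m=0 to 1) x[m] · y[(n-m) mod 2]

Computing each output sample:
(x ⊛ y)[0] = 6
(x ⊛ y)[1] = 3

x ⊛ y = [6, 3]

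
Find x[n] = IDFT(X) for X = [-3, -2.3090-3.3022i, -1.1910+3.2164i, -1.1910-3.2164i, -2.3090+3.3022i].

x[n] = (1/5) Σ(k=0 to 4) X[k] · e^(2πikn/5)

Computing each x[n]:
x[0] = -2
x[1] = 0
x[2] = 2
x[3] = -2
x[4] = -1

x = [-2, 0, 2, -2, -1]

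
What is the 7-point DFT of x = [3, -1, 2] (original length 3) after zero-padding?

Original 3-point DFT: [4, 2.5000+2.5981i, 2.5000-2.5981i]
Zero-padded 7-point DFT provides frequency interpolation.

DFT_7([x, 0, ...]) = [4, 1.9315-1.1680i, 1.4206+1.8427i, 5.1479+1.9975i, 5.1479-1.9975i, 1.4206-1.8427i, 1.9315+1.1680i]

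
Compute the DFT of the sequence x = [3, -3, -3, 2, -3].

X[k] = Σ(n=0 to 4) x[n] · ω_5^(nk)
where ω_5 = e^(-2πi/5)

Computing each X[k]:
X[0] = -4
X[1] = 1.9549+2.9389i
X[2] = 7.5451-4.7553i
X[3] = 7.5451+4.7553i
X[4] = 1.9549-2.9389i

X = [-4, 1.9549+2.9389i, 7.5451-4.7553i, 7.5451+4.7553i, 1.9549-2.9389i]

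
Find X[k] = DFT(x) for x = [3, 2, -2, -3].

X[k] = Σ(n=0 to 3) x[n] · ω_4^(nk)
where ω_4 = e^(-2πi/4)

Computing each X[k]:
X[0] = 0
X[1] = 5-5i
X[2] = 2
X[3] = 5+5i

X = [0, 5-5i, 2, 5+5i]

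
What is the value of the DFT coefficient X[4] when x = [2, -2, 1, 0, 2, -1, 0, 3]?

X[4] = Σ(n=0 to 7) x[n] · ω_8^(4n) where ω_8 = e^(-2πi/8)
= (2)·ω_8^0 + (-2)·ω_8^4 + (1)·ω_8^8 + (0)·ω_8^12 + (2)·ω_8^16 + (-1)·ω_8^20 + (0)·ω_8^24 + (3)·ω_8^28

X[4] = 5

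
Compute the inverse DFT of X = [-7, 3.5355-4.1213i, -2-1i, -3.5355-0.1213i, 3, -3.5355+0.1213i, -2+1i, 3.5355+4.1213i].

x[n] = (1/8) Σ(k=0 to 7) X[k] · e^(2πikn/8)

Computing each x[n]:
x[0] = -1
x[1] = 1
x[2] = 1
x[3] = -2
x[4] = -1
x[5] = -3
x[6] = -1
x[7] = -1

x = [-1, 1, 1, -2, -1, -3, -1, -1]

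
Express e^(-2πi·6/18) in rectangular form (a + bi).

ω_18^6 = e^(-2πi·6/18)
= cos(-2π·6/18) + i·sin(-2π·6/18)
= cos(-12π/18) + i·sin(-12π/18)

ω_18^6 = cos(-12π/18) + i·sin(-12π/18) = -0.5000-0.8660i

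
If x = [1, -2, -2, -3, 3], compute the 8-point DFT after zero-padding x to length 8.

Original 5-point DFT: [-3, 5.3541+4.1675i, -1.3541+3.8900i, -1.3541-3.8900i, 5.3541-4.1675i]
Zero-padded 8-point DFT provides frequency interpolation.

DFT_8([x, 0, ...]) = [-3, -1.2929+5.5355i, 6-1i, -2.7071+1.5355i, 7, -2.7071-1.5355i, 6+1i, -1.2929-5.5355i]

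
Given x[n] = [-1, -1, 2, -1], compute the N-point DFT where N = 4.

X[k] = Σ(n=0 to 3) x[n] · ω_4^(nk)
where ω_4 = e^(-2πi/4)

Computing each X[k]:
X[0] = -1
X[1] = -3
X[2] = 3
X[3] = -3

X = [-1, -3, 3, -3]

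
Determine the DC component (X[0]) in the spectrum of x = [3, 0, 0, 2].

X[0] = Σ(n=0 to 3) x[n] · ω_4^0 = Σ x[n]
= (3) + (0) + (0) + (2)

X[0] = 5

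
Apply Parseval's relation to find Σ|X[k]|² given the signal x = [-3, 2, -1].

Parseval: Σ|x[n]|² = (1/N)Σ|X[k]|², so Σ|X[k]|² = N·Σ|x[n]|² = 3·14.0000

Σ|X[k]|² = N·Σ|x[n]|² = 3·14.0000 = 42.0000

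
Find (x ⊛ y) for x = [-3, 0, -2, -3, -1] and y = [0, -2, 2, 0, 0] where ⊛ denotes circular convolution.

(x ⊛ y)[n] = Σ(m=0 to 4) x[m] · y[(n-m) mod 5]

Computing each output sample:
(x ⊛ y)[0] = -4
(x ⊛ y)[1] = 4
(x ⊛ y)[2] = -6
(x ⊛ y)[3] = 4
(x ⊛ y)[4] = 2

x ⊛ y = [-4, 4, -6, 4, 2]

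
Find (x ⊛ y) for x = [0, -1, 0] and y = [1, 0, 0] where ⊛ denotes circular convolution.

(x ⊛ y)[n] = Σ(m=0 to 2) x[m] · y[(n-m) mod 3]

Computing each output sample:
(x ⊛ y)[0] = 0
(x ⊛ y)[1] = -1
(x ⊛ y)[2] = 0

x ⊛ y = [0, -1, 0]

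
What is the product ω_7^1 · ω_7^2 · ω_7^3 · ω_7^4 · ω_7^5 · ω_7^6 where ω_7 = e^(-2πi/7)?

The primitive 7th roots of unity are ω_7^k for k coprime to 7: k ∈ {1, 2, 3, 4, 5, 6}
Their product equals the constant term of the cyclotomic polynomial Φ_7(x) up to sign.
For n ≥ 3, the product of all primitive nth roots of unity is 1. (For n=1 it is 1; for n=2 it is -1.)

1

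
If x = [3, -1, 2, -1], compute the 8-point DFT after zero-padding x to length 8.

Original 4-point DFT: [3, 1, 7, 1]
Zero-padded 8-point DFT provides frequency interpolation.

DFT_8([x, 0, ...]) = [3, 3.0000-0.5858i, 1, 3.0000+3.4142i, 7, 3.0000-3.4142i, 1, 3.0000+0.5858i]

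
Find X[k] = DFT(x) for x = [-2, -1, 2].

X[k] = Σ(n=0 to 2) x[n] · ω_3^(nk)
where ω_3 = e^(-2πi/3)

Computing each X[k]:
X[0] = -1
X[1] = -2.5000+2.5981i
X[2] = -2.5000-2.5981i

X = [-1, -2.5000+2.5981i, -2.5000-2.5981i]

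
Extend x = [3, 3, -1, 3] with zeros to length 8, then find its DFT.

Original 4-point DFT: [8, 4, -4, 4]
Zero-padded 8-point DFT provides frequency interpolation.

DFT_8([x, 0, ...]) = [8, 3.0000-3.2426i, 4, 3.0000-5.2426i, -4, 3.0000+5.2426i, 4, 3.0000+3.2426i]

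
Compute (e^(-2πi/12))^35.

Since ω_12^12 = 1, powers reduce modulo 12.
35 mod 12 = 11
So ω_12^35 = ω_12^11 = e^(-2πi·11/12)

ω_12^35 = ω_12^11 = 0.8660+0.5000i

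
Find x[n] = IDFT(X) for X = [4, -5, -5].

x[n] = (1/3) Σ(k=0 to 2) X[k] · e^(2πikn/3)

Computing each x[n]:
x[0] = -2
x[1] = 3
x[2] = 3

x = [-2, 3, 3]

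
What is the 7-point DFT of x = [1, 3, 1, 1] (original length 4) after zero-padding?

Original 4-point DFT: [6, -2i, -2, 2i]
Zero-padded 7-point DFT provides frequency interpolation.

DFT_7([x, 0, ...]) = [6, 1.7470-3.7543i, 0.0550-1.7091i, -1.3019-1.4947i, -1.3019+1.4947i, 0.0550+1.7091i, 1.7470+3.7543i]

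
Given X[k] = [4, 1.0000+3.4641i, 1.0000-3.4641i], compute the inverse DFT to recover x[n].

x[n] = (1/3) Σ(k=0 to 2) X[k] · e^(2πikn/3)

Computing each x[n]:
x[0] = 2
x[1] = -1
x[2] = 3

x = [2, -1, 3]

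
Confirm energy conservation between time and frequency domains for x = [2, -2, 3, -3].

Time domain:
Σ|x[n]|² = |2|² + |-2|² + |3|² + |-3|² = 26.0000

Frequency domain:
(1/4)Σ|X[k]|² = (1/4)(|0|² + |-1-1i|² + |10|² + |-1+1i|²) = (1/4)·104.0000 = 26.0000

Both sides agree, confirming Parseval's theorem.

Σ|x[n]|² = (1/N)Σ|X[k]|² = 26.0000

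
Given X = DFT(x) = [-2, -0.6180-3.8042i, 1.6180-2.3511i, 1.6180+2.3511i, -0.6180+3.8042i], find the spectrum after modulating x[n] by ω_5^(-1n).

Modulation property: DFT(ω_5^(-1n)·x[n]) = X[(k-1) mod 5], so circularly shift X by 1 positions.

X[k-1] = [-0.6180+3.8042i, -2, -0.6180-3.8042i, 1.6180-2.3511i, 1.6180+2.3511i]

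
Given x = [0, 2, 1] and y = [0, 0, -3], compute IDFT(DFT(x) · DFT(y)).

(x ⊛ y)[n] = Σ(m=0 to 2) x[m] · y[(n-m) mod 3]

Computing each output sample:
(x ⊛ y)[0] = -6
(x ⊛ y)[1] = -3
(x ⊛ y)[2] = 0

x ⊛ y = [-6, -3, 0]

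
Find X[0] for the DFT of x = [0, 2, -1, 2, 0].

X[0] = Σ(n=0 to 4) x[n] · ω_5^0 = Σ x[n]
= (0) + (2) + (-1) + (2) + (0)

X[0] = 3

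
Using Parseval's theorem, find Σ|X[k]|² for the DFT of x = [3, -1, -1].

Parseval: Σ|x[n]|² = (1/N)Σ|X[k]|², so Σ|X[k]|² = N·Σ|x[n]|² = 3·11.0000

Σ|X[k]|² = N·Σ|x[n]|² = 3·11.0000 = 33.0000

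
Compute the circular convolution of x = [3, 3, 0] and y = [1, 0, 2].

(x ⊛ y)[n] = Σ(m=0 to 2) x[m] · y[(n-m) mod 3]

Computing each output sample:
(x ⊛ y)[0] = 9
(x ⊛ y)[1] = 3
(x ⊛ y)[2] = 6

x ⊛ y = [9, 3, 6]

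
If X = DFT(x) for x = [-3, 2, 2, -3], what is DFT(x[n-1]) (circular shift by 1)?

Time shift by 1: X_shifted[k] = ω_4^(1k) · X[k]
Shifted x = [-3, -3, 2, 2]

DFT(x[n-1]) = [-2, -5+5i, 0, -5-5i]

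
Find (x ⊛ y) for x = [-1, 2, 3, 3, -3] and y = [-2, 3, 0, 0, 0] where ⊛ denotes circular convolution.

(x ⊛ y)[n] = Σ(m=0 to 4) x[m] · y[(n-m) mod 5]

Computing each output sample:
(x ⊛ y)[0] = -7
(x ⊛ y)[1] = -7
(x ⊛ y)[2] = 0
(x ⊛ y)[3] = 3
(x ⊛ y)[4] = 15

x ⊛ y = [-7, -7, 0, 3, 15]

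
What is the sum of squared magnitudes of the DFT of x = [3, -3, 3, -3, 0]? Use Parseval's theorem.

Parseval: Σ|x[n]|² = (1/N)Σ|X[k]|², so Σ|X[k]|² = N·Σ|x[n]|² = 5·36.0000

Σ|X[k]|² = N·Σ|x[n]|² = 5·36.0000 = 180.0000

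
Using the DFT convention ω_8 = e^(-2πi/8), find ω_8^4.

ω_8^4 = e^(-2πi·4/8)
= cos(-2π·4/8) + i·sin(-2π·4/8)
= cos(-8π/8) + i·sin(-8π/8)

ω_8^4 = cos(-8π/8) + i·sin(-8π/8) = -1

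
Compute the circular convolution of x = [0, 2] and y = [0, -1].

(x ⊛ y)[n] = Σ(m=0 to 1) x[m] · y[(n-m) mod 2]

Computing each output sample:
(x ⊛ y)[0] = -2
(x ⊛ y)[1] = 0

x ⊛ y = [-2, 0]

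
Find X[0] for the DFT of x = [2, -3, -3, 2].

X[0] = Σ(n=0 to 3) x[n] · ω_4^0 = Σ x[n]
= (2) + (-3) + (-3) + (2)

X[0] = -2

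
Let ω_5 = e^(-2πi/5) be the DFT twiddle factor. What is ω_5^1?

ω_5^1 = e^(-2πi·1/5)
= cos(-2π·1/5) + i·sin(-2π·1/5)
= cos(-2π/5) + i·sin(-2π/5)

ω_5^1 = cos(-2π/5) + i·sin(-2π/5) = 0.3090-0.9511i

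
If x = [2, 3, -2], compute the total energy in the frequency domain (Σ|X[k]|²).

Parseval: Σ|x[n]|² = (1/N)Σ|X[k]|², so Σ|X[k]|² = N·Σ|x[n]|² = 3·17.0000

Σ|X[k]|² = N·Σ|x[n]|² = 3·17.0000 = 51.0000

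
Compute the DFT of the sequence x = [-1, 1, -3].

X[k] = Σ(n=0 to 2) x[n] · ω_3^(nk)
where ω_3 = e^(-2πi/3)

Computing each X[k]:
X[0] = -3
X[1] = -3.4641i
X[2] = 3.4641i

X = [-3, -3.4641i, 3.4641i]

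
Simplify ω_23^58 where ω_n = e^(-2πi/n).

Since ω_23^23 = 1, powers reduce modulo 23.
58 mod 23 = 12
So ω_23^58 = ω_23^12 = e^(-2πi·12/23)

ω_23^58 = ω_23^12 = -0.9907+0.1362i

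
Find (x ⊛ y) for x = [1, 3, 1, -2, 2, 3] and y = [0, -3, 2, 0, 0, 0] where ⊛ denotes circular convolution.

(x ⊛ y)[n] = Σ(m=0 to 5) x[m] · y[(n-m) mod 6]

Computing each output sample:
(x ⊛ y)[0] = -5
(x ⊛ y)[1] = 3
(x ⊛ y)[2] = -7
(x ⊛ y)[3] = 3
(x ⊛ y)[4] = 8
(x ⊛ y)[5] = -10

x ⊛ y = [-5, 3, -7, 3, 8, -10]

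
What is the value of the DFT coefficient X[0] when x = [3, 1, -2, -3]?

X[0] = Σ(n=0 to 3) x[n] · ω_4^0 = Σ x[n]
= (3) + (1) + (-2) + (-3)

X[0] = -1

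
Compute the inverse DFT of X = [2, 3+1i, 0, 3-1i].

x[n] = (1/4) Σ(k=0 to 3) X[k] · e^(2πikn/4)

Computing each x[n]:
x[0] = 2
x[1] = 0
x[2] = -1
x[3] = 1

x = [2, 0, -1, 1]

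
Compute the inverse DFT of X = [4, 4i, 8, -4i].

x[n] = (1/4) Σ(k=0 to 3) X[k] · e^(2πikn/4)

Computing each x[n]:
x[0] = 3
x[1] = -3
x[2] = 3
x[3] = 1

x = [3, -3, 3, 1]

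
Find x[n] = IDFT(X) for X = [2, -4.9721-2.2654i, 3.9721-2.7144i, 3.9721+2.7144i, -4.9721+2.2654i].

x[n] = (1/5) Σ(k=0 to 4) X[k] · e^(2πikn/5)

Computing each x[n]:
x[0] = 0
x[1] = 0
x[2] = 2
x[3] = 3
x[4] = -3

x = [0, 0, 2, 3, -3]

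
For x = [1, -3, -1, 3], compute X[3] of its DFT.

X[3] = Σ(n=0 to 3) x[n] · ω_4^(3n) where ω_4 = e^(-2πi/4)
= (1)·ω_4^0 + (-3)·ω_4^3 + (-1)·ω_4^6 + (3)·ω_4^9

X[3] = 2-6i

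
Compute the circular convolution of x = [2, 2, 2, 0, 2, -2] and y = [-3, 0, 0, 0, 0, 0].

(x ⊛ y)[n] = Σ(m=0 to 5) x[m] · y[(n-m) mod 6]

Computing each output sample:
(x ⊛ y)[0] = -6
(x ⊛ y)[1] = -6
(x ⊛ y)[2] = -6
(x ⊛ y)[3] = 0
(x ⊛ y)[4] = -6
(x ⊛ y)[5] = 6

x ⊛ y = [-6, -6, -6, 0, -6, 6]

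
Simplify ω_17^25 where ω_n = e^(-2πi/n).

Since ω_17^17 = 1, powers reduce modulo 17.
25 mod 17 = 8
So ω_17^25 = ω_17^8 = e^(-2πi·8/17)

ω_17^25 = ω_17^8 = -0.9830-0.1837i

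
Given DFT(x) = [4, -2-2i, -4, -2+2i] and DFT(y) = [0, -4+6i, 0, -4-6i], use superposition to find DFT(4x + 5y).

By linearity: DFT(4x + 5y) = 4·DFT(x) + 5·DFT(y)
= 4·[4, -2-2i, -4, -2+2i] + 5·[0, -4+6i, 0, -4-6i]

Computing element-wise:
Z[0] = 4·(4) + 5·(0) = 16
Z[1] = 4·(-2-2i) + 5·(-4+6i) = -28+22i
Z[2] = 4·(-4) + 5·(0) = -16
Z[3] = 4·(-2+2i) + 5·(-4-6i) = -28-22i

DFT(4x + 5y) = 4·X + 5·Y = [16, -28+22i, -16, -28-22i]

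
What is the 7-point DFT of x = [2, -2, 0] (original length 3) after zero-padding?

Original 3-point DFT: [0, 3.0000+1.7321i, 3.0000-1.7321i]
Zero-padded 7-point DFT provides frequency interpolation.

DFT_7([x, 0, ...]) = [0, 0.7530+1.5637i, 2.4450+1.9499i, 3.8019+0.8678i, 3.8019-0.8678i, 2.4450-1.9499i, 0.7530-1.5637i]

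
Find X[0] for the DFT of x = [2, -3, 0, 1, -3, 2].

X[0] = Σ(n=0 to 5) x[n] · ω_6^0 = Σ x[n]
= (2) + (-3) + (0) + (1) + (-3) + (2)

X[0] = -1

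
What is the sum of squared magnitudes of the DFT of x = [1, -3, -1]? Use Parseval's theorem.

Parseval: Σ|x[n]|² = (1/N)Σ|X[k]|², so Σ|X[k]|² = N·Σ|x[n]|² = 3·11.0000

Σ|X[k]|² = N·Σ|x[n]|² = 3·11.0000 = 33.0000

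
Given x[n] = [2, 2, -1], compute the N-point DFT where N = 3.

X[k] = Σ(n=0 to 2) x[n] · ω_3^(nk)
where ω_3 = e^(-2πi/3)

Computing each X[k]:
X[0] = 3
X[1] = 1.5000-2.5981i
X[2] = 1.5000+2.5981i

X = [3, 1.5000-2.5981i, 1.5000+2.5981i]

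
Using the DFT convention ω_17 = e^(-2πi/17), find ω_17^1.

ω_17^1 = e^(-2πi·1/17)
= cos(-2π·1/17) + i·sin(-2π·1/17)
= cos(-2π/17) + i·sin(-2π/17)

ω_17^1 = cos(-2π/17) + i·sin(-2π/17) = 0.9325-0.3612i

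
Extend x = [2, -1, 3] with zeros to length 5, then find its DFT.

Original 3-point DFT: [4, 1.0000+3.4641i, 1.0000-3.4641i]
Zero-padded 5-point DFT provides frequency interpolation.

DFT_5([x, 0, ...]) = [4, -0.7361-0.8123i, 3.7361+3.4410i, 3.7361-3.4410i, -0.7361+0.8123i]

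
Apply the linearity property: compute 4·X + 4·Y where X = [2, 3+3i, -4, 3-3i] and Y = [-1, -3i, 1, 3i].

By linearity: DFT(4x + 4y) = 4·DFT(x) + 4·DFT(y)
= 4·[2, 3+3i, -4, 3-3i] + 4·[-1, -3i, 1, 3i]

Computing element-wise:
Z[0] = 4·(2) + 4·(-1) = 4
Z[1] = 4·(3+3i) + 4·(-3i) = 12
Z[2] = 4·(-4) + 4·(1) = -12
Z[3] = 4·(3-3i) + 4·(3i) = 12

DFT(4x + 4y) = 4·X + 4·Y = [4, 12, -12, 12]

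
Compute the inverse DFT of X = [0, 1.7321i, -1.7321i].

x[n] = (1/3) Σ(k=0 to 2) X[k] · e^(2πikn/3)

Computing each x[n]:
x[0] = 0
x[1] = -1
x[2] = 1

x = [0, -1, 1]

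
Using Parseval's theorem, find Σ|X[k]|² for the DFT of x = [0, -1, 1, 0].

Parseval: Σ|x[n]|² = (1/N)Σ|X[k]|², so Σ|X[k]|² = N·Σ|x[n]|² = 4·2.0000

Σ|X[k]|² = N·Σ|x[n]|² = 4·2.0000 = 8.0000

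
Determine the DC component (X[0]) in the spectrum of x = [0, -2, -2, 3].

X[0] = Σ(n=0 to 3) x[n] · ω_4^0 = Σ x[n]
= (0) + (-2) + (-2) + (3)

X[0] = -1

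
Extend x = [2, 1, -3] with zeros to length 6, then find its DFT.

Original 3-point DFT: [0, 3.0000-3.4641i, 3.0000+3.4641i]
Zero-padded 6-point DFT provides frequency interpolation.

DFT_6([x, 0, ...]) = [0, 4.0000+1.7321i, 3.0000-3.4641i, -2, 3.0000+3.4641i, 4.0000-1.7321i]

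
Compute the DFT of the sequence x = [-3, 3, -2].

X[k] = Σ(n=0 to 2) x[n] · ω_3^(nk)
where ω_3 = e^(-2πi/3)

Computing each X[k]:
X[0] = -2
X[1] = -3.5000-4.3301i
X[2] = -3.5000+4.3301i

X = [-2, -3.5000-4.3301i, -3.5000+4.3301i]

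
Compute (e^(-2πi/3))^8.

Since ω_3^3 = 1, powers reduce modulo 3.
8 mod 3 = 2
So ω_3^8 = ω_3^2 = e^(-2πi·2/3)

ω_3^8 = ω_3^2 = -0.5000+0.8660i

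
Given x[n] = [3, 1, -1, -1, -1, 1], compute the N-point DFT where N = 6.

X[k] = Σ(n=0 to 5) x[n] · ω_6^(nk)
where ω_6 = e^(-2πi/6)

Computing each X[k]:
X[0] = 2
X[1] = 6
X[2] = 2
X[3] = 0
X[4] = 2
X[5] = 6

X = [2, 6, 2, 0, 2, 6]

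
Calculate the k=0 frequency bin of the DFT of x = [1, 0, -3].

X[0] = Σ(n=0 to 2) x[n] · ω_3^0 = Σ x[n]
= (1) + (0) + (-3)

X[0] = -2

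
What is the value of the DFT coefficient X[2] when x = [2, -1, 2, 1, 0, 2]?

X[2] = Σ(n=0 to 5) x[n] · ω_6^(2n) where ω_6 = e^(-2πi/6)
= (2)·ω_6^0 + (-1)·ω_6^2 + (2)·ω_6^4 + (1)·ω_6^6 + (0)·ω_6^8 + (2)·ω_6^10

X[2] = 1.5000+4.3301i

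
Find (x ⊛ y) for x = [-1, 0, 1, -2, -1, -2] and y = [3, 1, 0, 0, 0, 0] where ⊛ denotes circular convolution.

(x ⊛ y)[n] = Σ(m=0 to 5) x[m] · y[(n-m) mod 6]

Computing each output sample:
(x ⊛ y)[0] = -5
(x ⊛ y)[1] = -1
(x ⊛ y)[2] = 3
(x ⊛ y)[3] = -5
(x ⊛ y)[4] = -5
(x ⊛ y)[5] = -7

x ⊛ y = [-5, -1, 3, -5, -5, -7]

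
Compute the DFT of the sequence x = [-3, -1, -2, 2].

X[k] = Σ(n=0 to 3) x[n] · ω_4^(nk)
where ω_4 = e^(-2πi/4)

Computing each X[k]:
X[0] = -4
X[1] = -1+3i
X[2] = -6
X[3] = -1-3i

X = [-4, -1+3i, -6, -1-3i]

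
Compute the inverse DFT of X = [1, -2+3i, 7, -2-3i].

x[n] = (1/4) Σ(k=0 to 3) X[k] · e^(2πikn/4)

Computing each x[n]:
x[0] = 1
x[1] = -3
x[2] = 3
x[3] = 0

x = [1, -3, 3, 0]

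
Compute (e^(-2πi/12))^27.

Since ω_12^12 = 1, powers reduce modulo 12.
27 mod 12 = 3
So ω_12^27 = ω_12^3 = e^(-2πi·3/12)

ω_12^27 = ω_12^3 = -1i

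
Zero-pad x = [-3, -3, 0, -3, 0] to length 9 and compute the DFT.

Original 5-point DFT: [-9, -1.5000+1.0898i, -1.5000+4.6165i, -1.5000-4.6165i, -1.5000-1.0898i]
Zero-padded 9-point DFT provides frequency interpolation.

DFT_9([x, 0, ...]) = [-9, -3.7981+4.5264i, -2.0209+0.3563i, -4.5000+2.5981i, 1.3191+3.6241i, 1.3191-3.6241i, -4.5000-2.5981i, -2.0209-0.3563i, -3.7981-4.5264i]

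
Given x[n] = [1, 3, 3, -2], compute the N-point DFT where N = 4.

X[k] = Σ(n=0 to 3) x[n] · ω_4^(nk)
where ω_4 = e^(-2πi/4)

Computing each X[k]:
X[0] = 5
X[1] = -2-5i
X[2] = 3
X[3] = -2+5i

X = [5, -2-5i, 3, -2+5i]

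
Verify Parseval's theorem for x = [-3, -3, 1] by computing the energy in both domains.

Time domain:
Σ|x[n]|² = |-3|² + |-3|² + |1|² = 19.0000

Frequency domain:
(1/3)Σ|X[k]|² = (1/3)(|-5|² + |-2.0000+3.4641i|² + |-2.0000-3.4641i|²) = (1/3)·57.0000 = 19.0000

Both sides agree, confirming Parseval's theorem.

Σ|x[n]|² = (1/N)Σ|X[k]|² = 19.0000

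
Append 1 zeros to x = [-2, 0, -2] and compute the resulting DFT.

Original 3-point DFT: [-4, -1.0000-1.7321i, -1.0000+1.7321i]
Zero-padded 4-point DFT provides frequency interpolation.

DFT_4([x, 0, ...]) = [-4, 0, -4, 0]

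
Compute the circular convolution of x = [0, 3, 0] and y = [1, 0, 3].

(x ⊛ y)[n] = Σ(m=0 to 2) x[m] · y[(n-m) mod 3]

Computing each output sample:
(x ⊛ y)[0] = 9
(x ⊛ y)[1] = 3
(x ⊛ y)[2] = 0

x ⊛ y = [9, 3, 0]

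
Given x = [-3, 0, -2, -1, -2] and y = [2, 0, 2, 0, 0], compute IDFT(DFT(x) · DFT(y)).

(x ⊛ y)[n] = Σ(m=0 to 4) x[m] · y[(n-m) mod 5]

Computing each output sample:
(x ⊛ y)[0] = -8
(x ⊛ y)[1] = -4
(x ⊛ y)[2] = -10
(x ⊛ y)[3] = -2
(x ⊛ y)[4] = -8

x ⊛ y = [-8, -4, -10, -2, -8]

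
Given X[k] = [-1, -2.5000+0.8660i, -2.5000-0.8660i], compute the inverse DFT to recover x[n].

x[n] = (1/3) Σ(k=0 to 2) X[k] · e^(2πikn/3)

Computing each x[n]:
x[0] = -2
x[1] = 0
x[2] = 1

x = [-2, 0, 1]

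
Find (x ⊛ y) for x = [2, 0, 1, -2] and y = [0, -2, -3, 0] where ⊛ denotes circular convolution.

(x ⊛ y)[n] = Σ(m=0 to 3) x[m] · y[(n-m) mod 4]

Computing each output sample:
(x ⊛ y)[0] = 1
(x ⊛ y)[1] = 2
(x ⊛ y)[2] = -6
(x ⊛ y)[3] = -2

x ⊛ y = [1, 2, -6, -2]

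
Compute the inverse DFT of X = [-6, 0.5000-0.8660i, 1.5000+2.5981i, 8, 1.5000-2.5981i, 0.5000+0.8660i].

x[n] = (1/6) Σ(k=0 to 5) X[k] · e^(2πikn/6)

Computing each x[n]:
x[0] = 1
x[1] = -3
x[2] = 1
x[3] = -2
x[4] = -1
x[5] = -2

x = [1, -3, 1, -2, -1, -2]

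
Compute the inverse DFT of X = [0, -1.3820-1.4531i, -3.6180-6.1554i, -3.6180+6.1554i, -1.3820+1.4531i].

x[n] = (1/5) Σ(k=0 to 4) X[k] · e^(2πikn/5)

Computing each x[n]:
x[0] = -2
x[1] = 3
x[2] = -2
x[3] = 2
x[4] = -1

x = [-2, 3, -2, 2, -1]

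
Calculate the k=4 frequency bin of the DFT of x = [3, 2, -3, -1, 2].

X[4] = Σ(n=0 to 4) x[n] · ω_5^(4n) where ω_5 = e^(-2πi/5)
= (3)·ω_5^0 + (2)·ω_5^4 + (-3)·ω_5^8 + (-1)·ω_5^12 + (2)·ω_5^16

X[4] = 7.4721-1.1756i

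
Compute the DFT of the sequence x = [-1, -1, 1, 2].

X[k] = Σ(n=0 to 3) x[n] · ω_4^(nk)
where ω_4 = e^(-2πi/4)

Computing each X[k]:
X[0] = 1
X[1] = -2+3i
X[2] = -1
X[3] = -2-3i

X = [1, -2+3i, -1, -2-3i]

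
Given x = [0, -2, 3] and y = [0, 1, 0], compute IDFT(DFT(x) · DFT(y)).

(x ⊛ y)[n] = Σ(m=0 to 2) x[m] · y[(n-m) mod 3]

Computing each output sample:
(x ⊛ y)[0] = 3
(x ⊛ y)[1] = 0
(x ⊛ y)[2] = -2

x ⊛ y = [3, 0, -2]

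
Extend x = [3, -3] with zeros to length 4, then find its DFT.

Original 2-point DFT: [0, 6]
Zero-padded 4-point DFT provides frequency interpolation.

DFT_4([x, 0, ...]) = [0, 3+3i, 6, 3-3i]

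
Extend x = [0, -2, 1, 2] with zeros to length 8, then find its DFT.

Original 4-point DFT: [1, -1+4i, 1, -1-4i]
Zero-padded 8-point DFT provides frequency interpolation.

DFT_8([x, 0, ...]) = [1, -2.8284-1.0000i, -1+4i, 2.8284+1.0000i, 1, 2.8284-1.0000i, -1-4i, -2.8284+1.0000i]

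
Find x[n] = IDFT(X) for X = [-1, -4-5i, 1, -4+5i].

x[n] = (1/4) Σ(k=0 to 3) X[k] · e^(2πikn/4)

Computing each x[n]:
x[0] = -2
x[1] = 2
x[2] = 2
x[3] = -3

x = [-2, 2, 2, -3]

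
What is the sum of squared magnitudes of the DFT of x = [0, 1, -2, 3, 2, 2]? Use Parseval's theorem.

Parseval: Σ|x[n]|² = (1/N)Σ|X[k]|², so Σ|X[k]|² = N·Σ|x[n]|² = 6·22.0000

Σ|X[k]|² = N·Σ|x[n]|² = 6·22.0000 = 132.0000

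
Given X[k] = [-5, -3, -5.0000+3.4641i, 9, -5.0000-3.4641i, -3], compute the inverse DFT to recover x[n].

x[n] = (1/6) Σ(k=0 to 5) X[k] · e^(2πikn/6)

Computing each x[n]:
x[0] = -2
x[1] = -3
x[2] = 3
x[3] = -3
x[4] = 1
x[5] = -1

x = [-2, -3, 3, -3, 1, -1]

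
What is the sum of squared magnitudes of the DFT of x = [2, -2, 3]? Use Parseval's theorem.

Parseval: Σ|x[n]|² = (1/N)Σ|X[k]|², so Σ|X[k]|² = N·Σ|x[n]|² = 3·17.0000

Σ|X[k]|² = N·Σ|x[n]|² = 3·17.0000 = 51.0000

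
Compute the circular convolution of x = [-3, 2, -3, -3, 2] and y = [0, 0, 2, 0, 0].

(x ⊛ y)[n] = Σ(m=0 to 4) x[m] · y[(n-m) mod 5]

Computing each output sample:
(x ⊛ y)[0] = -6
(x ⊛ y)[1] = 4
(x ⊛ y)[2] = -6
(x ⊛ y)[3] = 4
(x ⊛ y)[4] = -6

x ⊛ y = [-6, 4, -6, 4, -6]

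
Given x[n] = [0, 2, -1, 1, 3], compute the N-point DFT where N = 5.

X[k] = Σ(n=0 to 4) x[n] · ω_5^(nk)
where ω_5 = e^(-2πi/5)

Computing each X[k]:
X[0] = 5
X[1] = 1.5451+2.1266i
X[2] = -4.0451-1.3143i
X[3] = -4.0451+1.3143i
X[4] = 1.5451-2.1266i

X = [5, 1.5451+2.1266i, -4.0451-1.3143i, -4.0451+1.3143i, 1.5451-2.1266i]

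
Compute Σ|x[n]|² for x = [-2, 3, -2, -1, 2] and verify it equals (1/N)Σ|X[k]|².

Time domain:
Σ|x[n]|² = |-2|² + |3|² + |-2|² + |-1|² + |2|² = 22.0000

Frequency domain:
(1/5)Σ|X[k]|² = (1/5)(|0|² + |1.9721-0.3633i|² + |-6.9721-1.5388i|² + |-6.9721+1.5388i|² + |1.9721+0.3633i|²) = (1/5)·110.0000 = 22.0000

Both sides agree, confirming Parseval's theorem.

Σ|x[n]|² = (1/N)Σ|X[k]|² = 22.0000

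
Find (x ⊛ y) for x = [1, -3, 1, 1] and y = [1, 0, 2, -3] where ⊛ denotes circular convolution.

(x ⊛ y)[n] = Σ(m=0 to 3) x[m] · y[(n-m) mod 4]

Computing each output sample:
(x ⊛ y)[0] = 12
(x ⊛ y)[1] = -4
(x ⊛ y)[2] = 0
(x ⊛ y)[3] = -8

x ⊛ y = [12, -4, 0, -8]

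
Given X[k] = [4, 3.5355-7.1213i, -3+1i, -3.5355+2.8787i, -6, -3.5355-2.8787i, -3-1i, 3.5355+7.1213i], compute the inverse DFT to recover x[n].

x[n] = (1/8) Σ(k=0 to 7) X[k] · e^(2πikn/8)

Computing each x[n]:
x[0] = -1
x[1] = 3
x[2] = 3
x[3] = 1
x[4] = -1
x[5] = -1
x[6] = -2
x[7] = 2

x = [-1, 3, 3, 1, -1, -1, -2, 2]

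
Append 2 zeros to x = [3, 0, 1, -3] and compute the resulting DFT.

Original 4-point DFT: [1, 2-3i, 7, 2+3i]
Zero-padded 6-point DFT provides frequency interpolation.

DFT_6([x, 0, ...]) = [1, 5.5000-0.8660i, -0.5000+0.8660i, 7, -0.5000-0.8660i, 5.5000+0.8660i]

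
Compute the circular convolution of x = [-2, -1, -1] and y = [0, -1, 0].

(x ⊛ y)[n] = Σ(m=0 to 2) x[m] · y[(n-m) mod 3]

Computing each output sample:
(x ⊛ y)[0] = 1
(x ⊛ y)[1] = 2
(x ⊛ y)[2] = 1

x ⊛ y = [1, 2, 1]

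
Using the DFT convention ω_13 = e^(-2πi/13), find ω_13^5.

ω_13^5 = e^(-2πi·5/13)
= cos(-2π·5/13) + i·sin(-2π·5/13)
= cos(-10π/13) + i·sin(-10π/13)

ω_13^5 = cos(-10π/13) + i·sin(-10π/13) = -0.7485-0.6631i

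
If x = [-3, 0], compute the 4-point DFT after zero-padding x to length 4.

Original 2-point DFT: [-3, -3]
Zero-padded 4-point DFT provides frequency interpolation.

DFT_4([x, 0, ...]) = [-3, -3, -3, -3]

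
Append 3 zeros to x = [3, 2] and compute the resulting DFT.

Original 2-point DFT: [5, 1]
Zero-padded 5-point DFT provides frequency interpolation.

DFT_5([x, 0, ...]) = [5, 3.6180-1.9021i, 1.3820-1.1756i, 1.3820+1.1756i, 3.6180+1.9021i]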